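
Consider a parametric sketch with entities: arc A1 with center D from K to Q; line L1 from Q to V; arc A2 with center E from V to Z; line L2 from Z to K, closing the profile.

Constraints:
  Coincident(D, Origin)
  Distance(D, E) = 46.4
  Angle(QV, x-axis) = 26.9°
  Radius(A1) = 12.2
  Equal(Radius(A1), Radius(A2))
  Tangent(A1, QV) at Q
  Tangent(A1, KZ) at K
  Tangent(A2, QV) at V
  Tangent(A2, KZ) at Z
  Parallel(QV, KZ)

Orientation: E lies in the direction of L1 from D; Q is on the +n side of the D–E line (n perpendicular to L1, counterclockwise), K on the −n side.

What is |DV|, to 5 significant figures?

47.977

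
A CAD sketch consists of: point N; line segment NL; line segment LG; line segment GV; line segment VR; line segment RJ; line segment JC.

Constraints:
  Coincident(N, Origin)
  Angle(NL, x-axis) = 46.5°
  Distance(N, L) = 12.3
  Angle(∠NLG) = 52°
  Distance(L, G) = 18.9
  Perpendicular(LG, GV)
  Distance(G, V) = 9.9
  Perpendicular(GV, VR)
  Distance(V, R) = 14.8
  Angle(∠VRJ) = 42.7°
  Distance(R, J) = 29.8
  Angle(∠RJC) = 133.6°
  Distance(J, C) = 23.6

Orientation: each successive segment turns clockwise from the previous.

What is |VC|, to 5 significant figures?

35.898

∠VRJ = 42.7° gives RJ at -38.800° from the x-axis; with |RJ| = 29.8, J = (22.506, -15.269). ∠RJC = 133.6° gives JC at -85.200° from the x-axis; with |JC| = 23.6, C = (24.481, -38.786). Then |VC| = |C − V| = 35.898.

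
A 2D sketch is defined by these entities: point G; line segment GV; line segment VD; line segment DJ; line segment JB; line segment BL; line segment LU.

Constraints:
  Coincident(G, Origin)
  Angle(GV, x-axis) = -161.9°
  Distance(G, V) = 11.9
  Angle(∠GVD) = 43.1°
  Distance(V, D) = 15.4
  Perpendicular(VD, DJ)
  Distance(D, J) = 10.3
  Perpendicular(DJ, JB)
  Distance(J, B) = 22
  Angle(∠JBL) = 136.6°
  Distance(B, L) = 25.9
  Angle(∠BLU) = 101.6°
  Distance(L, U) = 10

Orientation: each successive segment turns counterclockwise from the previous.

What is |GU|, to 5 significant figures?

37.599

G is at the origin; GV runs at -161.9° with length 11.9, so V = (-11.311, -3.6970). ∠GVD = 43.1° gives VD at -25.000° from the x-axis; with |VD| = 15.4, D = (2.6460, -10.205). VD is perpendicular to DJ, so DJ runs at 65.000°; with |DJ| = 10.3, J = (6.9990, -0.87040). DJ is perpendicular to JB, so JB runs at 155.00°; with |JB| = 22.0, B = (-12.940, 8.4272). ∠JBL = 136.6° gives BL at -161.60° from the x-axis; with |BL| = 25.9, L = (-37.516, 0.25189). ∠BLU = 101.6° gives LU at -83.200° from the x-axis; with |LU| = 10.0, U = (-36.332, -9.6778). Then |GU| = |U − G| = 37.599.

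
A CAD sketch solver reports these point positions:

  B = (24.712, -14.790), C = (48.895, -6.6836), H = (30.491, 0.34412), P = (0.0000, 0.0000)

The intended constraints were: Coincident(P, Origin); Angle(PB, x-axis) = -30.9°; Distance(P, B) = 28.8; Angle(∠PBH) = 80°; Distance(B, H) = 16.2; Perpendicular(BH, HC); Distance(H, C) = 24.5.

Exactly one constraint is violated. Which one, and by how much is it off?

Distance(H, C) = 24.5 — off by 4.80.

P = (0.00, 0.00) ✓; PB at -30.90° ✓; |PB| = 28.80 ✓; ∠PBH = 80.00° ✓; |BH| = 16.20 ✓; ∠(BH, HC) = 90.00° ✓; |HC| = 19.70 ✗.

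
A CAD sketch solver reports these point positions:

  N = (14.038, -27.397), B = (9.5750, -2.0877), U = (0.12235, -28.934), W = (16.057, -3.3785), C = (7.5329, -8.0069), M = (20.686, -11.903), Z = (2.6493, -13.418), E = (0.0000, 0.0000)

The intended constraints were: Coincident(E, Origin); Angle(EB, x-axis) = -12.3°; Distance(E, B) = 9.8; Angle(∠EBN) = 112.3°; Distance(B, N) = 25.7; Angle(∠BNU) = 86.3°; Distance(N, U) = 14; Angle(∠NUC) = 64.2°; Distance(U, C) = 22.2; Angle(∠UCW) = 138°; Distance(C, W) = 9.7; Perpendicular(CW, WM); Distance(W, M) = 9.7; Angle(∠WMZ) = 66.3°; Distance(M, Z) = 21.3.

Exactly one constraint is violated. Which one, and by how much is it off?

Distance(M, Z) = 21.3 — off by 3.20.

E = (0.00, 0.00) ✓; EB at -12.30° ✓; |EB| = 9.800 ✓; ∠EBN = 112.3° ✓; |BN| = 25.70 ✓; ∠BNU = 86.30° ✓; |NU| = 14.00 ✓; ∠NUC = 64.20° ✓; |UC| = 22.20 ✓; ∠UCW = 138.0° ✓; |CW| = 9.700 ✓; ∠(CW, WM) = 90.00° ✓; |WM| = 9.700 ✓; ∠WMZ = 66.30° ✓; |MZ| = 18.10 ✗.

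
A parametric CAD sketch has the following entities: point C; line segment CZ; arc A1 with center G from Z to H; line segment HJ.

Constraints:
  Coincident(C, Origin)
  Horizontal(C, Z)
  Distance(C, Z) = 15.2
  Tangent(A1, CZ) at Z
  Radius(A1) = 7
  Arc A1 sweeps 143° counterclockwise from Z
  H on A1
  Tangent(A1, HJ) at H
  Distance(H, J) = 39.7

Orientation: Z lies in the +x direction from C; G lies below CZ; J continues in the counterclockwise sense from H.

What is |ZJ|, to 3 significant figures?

45.7

C is at the origin; CZ is horizontal with |CZ| = 15.2 and Z on the +x side, so Z = (15.2, 0.00). A1 meets CZ tangentially, so GZ is at right angles to CZ, so G = Z + (0, -7) = (15.2, -7.00). On A1, Z sits at bearing 90° from G; a 143° counterclockwise sweep puts H at bearing 233°, so H = G + 7.0·(cos 233°, sin 233°) = (11.0, -12.6). Tangency of A1 to HJ means the radius GH is perpendicular to HJ, so HJ runs along (−sin 233°, cos 233°); with |HJ| = 39.7, J = (42.7, -36.5). Then |ZJ| = |J − Z| = 45.7.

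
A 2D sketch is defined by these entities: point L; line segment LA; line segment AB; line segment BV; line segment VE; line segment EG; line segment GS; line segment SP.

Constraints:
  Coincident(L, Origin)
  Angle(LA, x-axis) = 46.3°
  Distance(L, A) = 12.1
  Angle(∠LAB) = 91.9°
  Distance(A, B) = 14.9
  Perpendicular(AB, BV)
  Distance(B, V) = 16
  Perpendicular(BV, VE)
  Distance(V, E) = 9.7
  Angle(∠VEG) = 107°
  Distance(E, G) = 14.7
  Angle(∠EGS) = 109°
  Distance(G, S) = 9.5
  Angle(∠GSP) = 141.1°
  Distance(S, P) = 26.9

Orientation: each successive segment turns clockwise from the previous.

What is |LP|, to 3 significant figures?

38.6

∠EGS = 109.0° gives GS at -5.80° from the x-axis; with |GS| = 9.5, S = (17.2, 5.74). ∠GSP = 141.1° gives SP at -44.7° from the x-axis; with |SP| = 26.9, P = (36.3, -13.2). Then |LP| = |P − L| = 38.6.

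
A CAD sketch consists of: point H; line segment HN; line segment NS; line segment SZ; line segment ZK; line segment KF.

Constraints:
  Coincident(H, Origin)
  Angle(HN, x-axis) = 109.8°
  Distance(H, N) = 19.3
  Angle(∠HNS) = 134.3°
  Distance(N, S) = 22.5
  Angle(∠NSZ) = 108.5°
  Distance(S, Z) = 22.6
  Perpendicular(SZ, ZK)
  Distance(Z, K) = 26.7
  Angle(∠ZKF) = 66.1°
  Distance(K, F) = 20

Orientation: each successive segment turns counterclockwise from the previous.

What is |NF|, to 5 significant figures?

11.777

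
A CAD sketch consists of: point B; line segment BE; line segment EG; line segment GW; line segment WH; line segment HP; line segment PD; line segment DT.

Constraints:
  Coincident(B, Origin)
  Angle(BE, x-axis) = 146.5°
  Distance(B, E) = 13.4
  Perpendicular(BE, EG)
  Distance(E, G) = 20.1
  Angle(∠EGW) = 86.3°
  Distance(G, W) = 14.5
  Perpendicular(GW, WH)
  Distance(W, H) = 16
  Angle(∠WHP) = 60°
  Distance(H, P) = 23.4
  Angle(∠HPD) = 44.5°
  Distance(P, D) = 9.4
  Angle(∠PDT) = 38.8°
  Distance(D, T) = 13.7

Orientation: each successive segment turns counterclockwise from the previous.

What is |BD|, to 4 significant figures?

20.64

B is at the origin; BE runs at 146.5° with length 13.4, so E = (-11.17, 7.396). BE is perpendicular to EG, so EG runs at -123.5°; with |EG| = 20.1, G = (-22.27, -9.365). ∠EGW = 86.3° gives GW at -29.80° from the x-axis; with |GW| = 14.5, W = (-9.685, -16.57). GW ⟂ WH, so WH runs at 60.20°; with |WH| = 16.0, H = (-1.734, -2.687). ∠WHP = 60.0° gives HP at -179.8° from the x-axis; with |HP| = 23.4, P = (-25.13, -2.769). ∠HPD = 44.5° gives PD at -44.30° from the x-axis; with |PD| = 9.4, D = (-18.41, -9.334). Then |BD| = |D − B| = 20.64.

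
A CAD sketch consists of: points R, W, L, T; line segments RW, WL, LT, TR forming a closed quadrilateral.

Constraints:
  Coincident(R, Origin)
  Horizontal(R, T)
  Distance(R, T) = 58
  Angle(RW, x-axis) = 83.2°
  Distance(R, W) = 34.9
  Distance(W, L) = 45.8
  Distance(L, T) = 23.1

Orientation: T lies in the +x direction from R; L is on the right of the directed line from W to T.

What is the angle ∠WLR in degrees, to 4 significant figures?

48.99°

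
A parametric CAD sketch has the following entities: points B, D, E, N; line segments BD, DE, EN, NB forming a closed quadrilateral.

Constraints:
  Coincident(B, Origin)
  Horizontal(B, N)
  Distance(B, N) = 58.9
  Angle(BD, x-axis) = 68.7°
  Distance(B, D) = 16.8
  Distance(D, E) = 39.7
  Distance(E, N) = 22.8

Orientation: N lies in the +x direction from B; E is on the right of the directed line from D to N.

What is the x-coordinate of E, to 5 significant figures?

37.698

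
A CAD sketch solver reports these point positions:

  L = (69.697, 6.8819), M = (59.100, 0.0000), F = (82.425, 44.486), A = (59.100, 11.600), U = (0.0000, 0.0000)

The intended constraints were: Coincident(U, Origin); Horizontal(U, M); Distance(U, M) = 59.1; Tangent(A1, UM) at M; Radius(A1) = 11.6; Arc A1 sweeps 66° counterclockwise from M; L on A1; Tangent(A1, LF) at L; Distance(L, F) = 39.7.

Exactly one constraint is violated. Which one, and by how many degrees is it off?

Tangent(A1, LF) at L — off by 5.30°.

U = (0.00, 0.00) ✓; U.y = 0.00, M.y = 0.00 ✓; |UM| = 59.10 ✓; ∠(AM, MU) = 90.00° ✓; |AM| = 11.60 ✓; bearing(A→L) − bearing(A→M) = 66.00° ✓; |AL| = 11.60 ✓; ∠(AL, LF) = 84.70° ✗; |LF| = 39.70 ✓.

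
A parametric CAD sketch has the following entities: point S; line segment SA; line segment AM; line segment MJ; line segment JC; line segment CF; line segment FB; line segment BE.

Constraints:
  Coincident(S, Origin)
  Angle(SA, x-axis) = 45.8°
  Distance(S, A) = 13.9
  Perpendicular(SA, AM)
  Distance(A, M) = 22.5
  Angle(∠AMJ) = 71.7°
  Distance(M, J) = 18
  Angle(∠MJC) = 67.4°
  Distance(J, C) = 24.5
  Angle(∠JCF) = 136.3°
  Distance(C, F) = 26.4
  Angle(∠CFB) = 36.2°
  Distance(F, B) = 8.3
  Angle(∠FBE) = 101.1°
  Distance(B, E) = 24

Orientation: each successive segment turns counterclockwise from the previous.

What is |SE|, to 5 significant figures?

19.114

∠CFB = 36.2° gives FB at -175.80° from the x-axis; with |FB| = 8.3, B = (21.984, 24.551). ∠FBE = 101.1° gives BE at -96.900° from the x-axis; with |BE| = 24.0, E = (19.101, 0.72523). Then |SE| = |E − S| = 19.114.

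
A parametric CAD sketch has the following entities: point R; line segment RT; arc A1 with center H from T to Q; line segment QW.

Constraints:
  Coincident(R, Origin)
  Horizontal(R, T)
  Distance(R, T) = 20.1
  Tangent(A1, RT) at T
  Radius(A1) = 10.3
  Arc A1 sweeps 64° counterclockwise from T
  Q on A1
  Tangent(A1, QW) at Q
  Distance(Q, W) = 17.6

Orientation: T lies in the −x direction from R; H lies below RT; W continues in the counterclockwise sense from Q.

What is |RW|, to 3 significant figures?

42.9

R is at the origin; R and T share the same y with |RT| = 20.1 and T on the −x side, so T = (-20.1, 0.00). A1 meets RT tangentially, so HT is at right angles to RT, so H = T + (0, -10.3) = (-20.1, -10.3). On A1, T sits at bearing 90° from H; a 64° counterclockwise sweep puts Q at bearing 154°, so Q = H + 10.3·(cos 154°, sin 154°) = (-29.4, -5.78). The tangent condition forces HQ to be normal to QW, so QW runs along (−sin 154°, cos 154°); with |QW| = 17.6, W = (-37.1, -21.6). Then |RW| = |W − R| = 42.9.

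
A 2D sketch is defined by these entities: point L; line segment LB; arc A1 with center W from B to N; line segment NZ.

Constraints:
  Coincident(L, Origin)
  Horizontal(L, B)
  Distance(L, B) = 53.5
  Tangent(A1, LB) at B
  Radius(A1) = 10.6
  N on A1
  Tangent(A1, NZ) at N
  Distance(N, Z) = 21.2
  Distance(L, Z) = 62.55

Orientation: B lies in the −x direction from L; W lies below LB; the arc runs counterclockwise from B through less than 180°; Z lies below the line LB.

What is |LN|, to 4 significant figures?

64.69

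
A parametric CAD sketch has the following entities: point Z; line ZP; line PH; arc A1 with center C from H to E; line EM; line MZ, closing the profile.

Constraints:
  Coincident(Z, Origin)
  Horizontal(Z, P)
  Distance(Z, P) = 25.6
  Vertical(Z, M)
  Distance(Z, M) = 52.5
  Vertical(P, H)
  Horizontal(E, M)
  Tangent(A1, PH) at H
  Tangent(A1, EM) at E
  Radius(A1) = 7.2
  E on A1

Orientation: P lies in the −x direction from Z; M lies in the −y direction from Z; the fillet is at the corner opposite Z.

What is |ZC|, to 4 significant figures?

48.89

Z is at the origin; ZP is horizontal with |ZP| = 25.6 and P on the −x side, so P = (-25.60, 0.000). ZM is vertical with |ZM| = 52.5 and M on the −y side, so M = (0.000, -52.50). The virtual corner opposite Z is at (-25.60, -52.50). The tangent condition forces CH to be normal to PH and tangency of A1 to EM means the radius CE is perpendicular to EM, with radius 7.2, so the center C sits 7.2 in from both sides at C = (-18.40, -45.30). Then |ZC| = |C − Z| = 48.89.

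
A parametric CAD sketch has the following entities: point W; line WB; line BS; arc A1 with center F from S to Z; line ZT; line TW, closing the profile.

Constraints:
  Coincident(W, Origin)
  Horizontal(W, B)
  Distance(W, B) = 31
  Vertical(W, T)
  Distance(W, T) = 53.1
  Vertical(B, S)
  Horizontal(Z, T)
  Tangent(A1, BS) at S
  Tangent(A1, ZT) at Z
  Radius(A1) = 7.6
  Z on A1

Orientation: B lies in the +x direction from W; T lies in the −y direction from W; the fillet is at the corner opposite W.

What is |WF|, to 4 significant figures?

51.16

W is at the origin; W and B share the same y with |WB| = 31.0 and B on the +x side, so B = (31.00, 0.000). WT is vertical with |WT| = 53.1 and T on the −y side, so T = (0.000, -53.10). The virtual corner opposite W is at (31.00, -53.10). The tangent condition forces FS to be normal to BS and tangency of A1 to ZT means the radius FZ is perpendicular to ZT, with radius 7.6, so the center F sits 7.6 in from both sides at F = (23.40, -45.50). Then |WF| = |F − W| = 51.16.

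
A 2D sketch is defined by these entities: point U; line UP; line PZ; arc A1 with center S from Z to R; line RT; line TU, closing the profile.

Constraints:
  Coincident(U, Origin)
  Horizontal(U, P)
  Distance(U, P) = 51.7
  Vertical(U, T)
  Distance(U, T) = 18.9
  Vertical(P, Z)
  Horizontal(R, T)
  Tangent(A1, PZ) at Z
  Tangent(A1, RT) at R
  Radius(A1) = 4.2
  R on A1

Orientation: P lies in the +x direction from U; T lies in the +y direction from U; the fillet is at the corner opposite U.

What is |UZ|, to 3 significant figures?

53.7

U is at the origin; UP is horizontal with |UP| = 51.7 and P on the +x side, so P = (51.7, 0.00). UT is vertical with |UT| = 18.9 and T on the +y side, so T = (0.00, 18.9). The virtual corner opposite U is at (51.7, 18.9). The tangent condition forces SZ to be normal to PZ and tangency of A1 to RT means the radius SR is perpendicular to RT, with radius 4.2, so the center S sits 4.2 in from both sides at S = (47.5, 14.7). That places the tangent points at Z = (51.7, 14.7) on PZ and R = (47.5, 18.9) on RT. Then |UZ| = |Z − U| = 53.7.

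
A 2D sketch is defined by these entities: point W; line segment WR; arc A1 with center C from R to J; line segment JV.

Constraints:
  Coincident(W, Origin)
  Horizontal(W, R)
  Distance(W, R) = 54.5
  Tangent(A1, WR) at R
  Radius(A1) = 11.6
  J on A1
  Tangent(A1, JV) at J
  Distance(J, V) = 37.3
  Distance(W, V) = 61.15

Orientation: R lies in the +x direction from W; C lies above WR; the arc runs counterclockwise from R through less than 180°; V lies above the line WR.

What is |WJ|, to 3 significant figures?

66.1

Checks: |CJ| = 11.60 ✓; ∠(CJ, JV) = 90.00° ✓; |JV| = 37.30 ✓; |WV| = 61.15 ✓.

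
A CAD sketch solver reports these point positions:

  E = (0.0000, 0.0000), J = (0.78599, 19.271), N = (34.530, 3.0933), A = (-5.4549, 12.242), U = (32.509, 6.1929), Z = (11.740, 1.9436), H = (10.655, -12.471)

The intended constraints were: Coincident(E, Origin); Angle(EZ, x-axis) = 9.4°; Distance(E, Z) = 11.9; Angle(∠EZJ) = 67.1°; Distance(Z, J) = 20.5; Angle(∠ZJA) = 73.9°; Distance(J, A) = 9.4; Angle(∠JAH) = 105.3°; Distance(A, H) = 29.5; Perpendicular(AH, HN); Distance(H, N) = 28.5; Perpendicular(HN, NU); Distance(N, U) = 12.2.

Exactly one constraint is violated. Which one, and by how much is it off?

Distance(N, U) = 12.2 — off by 8.50.

E = (0.00, 0.00) ✓; EZ at 9.400° ✓; |EZ| = 11.90 ✓; ∠EZJ = 67.10° ✓; |ZJ| = 20.50 ✓; ∠ZJA = 73.90° ✓; |JA| = 9.400 ✓; ∠JAH = 105.3° ✓; |AH| = 29.50 ✓; ∠(AH, HN) = 90.00° ✓; |HN| = 28.50 ✓; ∠(HN, NU) = 90.00° ✓; |NU| = 3.700 ✗.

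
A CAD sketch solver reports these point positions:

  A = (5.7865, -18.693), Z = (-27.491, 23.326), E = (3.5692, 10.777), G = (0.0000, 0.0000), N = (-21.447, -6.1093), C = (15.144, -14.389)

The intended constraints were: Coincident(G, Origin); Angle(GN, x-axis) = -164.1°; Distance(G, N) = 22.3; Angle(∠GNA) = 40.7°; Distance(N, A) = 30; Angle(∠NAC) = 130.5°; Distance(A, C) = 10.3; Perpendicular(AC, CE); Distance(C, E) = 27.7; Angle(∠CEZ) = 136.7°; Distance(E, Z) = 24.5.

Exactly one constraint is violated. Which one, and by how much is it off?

Distance(E, Z) = 24.5 — off by 9.00.

G = (0.00, 0.00) ✓; GN at -164.1° ✓; |GN| = 22.30 ✓; ∠GNA = 40.70° ✓; |NA| = 30.00 ✓; ∠NAC = 130.5° ✓; |AC| = 10.30 ✓; ∠(AC, CE) = 90.00° ✓; |CE| = 27.70 ✓; ∠CEZ = 136.7° ✓; |EZ| = 33.50 ✗.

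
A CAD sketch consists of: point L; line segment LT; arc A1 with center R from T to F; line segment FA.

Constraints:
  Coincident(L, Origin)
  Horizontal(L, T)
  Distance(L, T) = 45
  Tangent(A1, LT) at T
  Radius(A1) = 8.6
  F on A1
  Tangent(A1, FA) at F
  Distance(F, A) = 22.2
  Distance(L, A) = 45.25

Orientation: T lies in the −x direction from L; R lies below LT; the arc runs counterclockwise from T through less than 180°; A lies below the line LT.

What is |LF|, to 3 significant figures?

52.9

Checks: ∠(RT, TL) = 90.00° ✓; |RT| = 8.600 ✓; |RF| = 8.600 ✓; ∠(RF, FA) = 90.00° ✓; |FA| = 22.20 ✓; |LA| = 45.25 ✓.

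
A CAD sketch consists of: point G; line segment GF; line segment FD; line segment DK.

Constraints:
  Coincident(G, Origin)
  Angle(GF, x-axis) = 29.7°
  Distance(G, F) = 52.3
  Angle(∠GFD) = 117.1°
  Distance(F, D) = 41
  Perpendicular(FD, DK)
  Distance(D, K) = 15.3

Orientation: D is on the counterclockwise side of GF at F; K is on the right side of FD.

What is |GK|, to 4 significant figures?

89.60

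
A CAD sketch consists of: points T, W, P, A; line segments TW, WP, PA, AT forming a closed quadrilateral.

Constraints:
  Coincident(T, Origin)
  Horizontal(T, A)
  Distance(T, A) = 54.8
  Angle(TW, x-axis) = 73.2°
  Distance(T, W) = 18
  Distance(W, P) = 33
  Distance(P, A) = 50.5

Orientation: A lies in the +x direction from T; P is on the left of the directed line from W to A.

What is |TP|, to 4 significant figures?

49.96

Checks: |WP| = 33.00 ✓; |PA| = 50.50 ✓.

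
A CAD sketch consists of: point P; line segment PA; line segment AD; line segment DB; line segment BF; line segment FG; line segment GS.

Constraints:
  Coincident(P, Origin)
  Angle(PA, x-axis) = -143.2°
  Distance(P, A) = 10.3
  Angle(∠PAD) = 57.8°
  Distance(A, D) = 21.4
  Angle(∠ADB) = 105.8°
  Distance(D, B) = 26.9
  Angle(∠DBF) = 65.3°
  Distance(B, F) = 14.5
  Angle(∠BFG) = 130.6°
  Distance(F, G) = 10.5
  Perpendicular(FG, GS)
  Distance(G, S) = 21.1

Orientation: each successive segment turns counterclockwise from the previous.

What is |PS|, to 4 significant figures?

21.94

P is at the origin; PA runs at -143.2° with length 10.3, so A = (-8.248, -6.170). ∠PAD = 57.8° gives AD at -21.00° from the x-axis; with |AD| = 21.4, D = (11.73, -13.84). ∠ADB = 105.8° gives DB at 53.20° from the x-axis; with |DB| = 26.9, B = (27.84, 7.701). ∠DBF = 65.3° gives BF at 167.9° from the x-axis; with |BF| = 14.5, F = (13.67, 10.74). ∠BFG = 130.6° gives FG at -142.7° from the x-axis; with |FG| = 10.5, G = (5.314, 4.377). FG is perpendicular to GS, so GS runs at -52.70°; with |GS| = 21.1, S = (18.10, -12.41). Then |PS| = |S − P| = 21.94.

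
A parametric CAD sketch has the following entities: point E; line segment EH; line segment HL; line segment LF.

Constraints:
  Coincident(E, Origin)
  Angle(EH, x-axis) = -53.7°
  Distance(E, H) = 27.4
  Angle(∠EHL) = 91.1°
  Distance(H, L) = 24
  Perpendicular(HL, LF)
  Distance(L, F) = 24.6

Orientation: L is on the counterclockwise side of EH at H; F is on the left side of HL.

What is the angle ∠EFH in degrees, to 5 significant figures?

52.209°

∠EHL = 91.1°, so HL runs at -53.7° + (180° − 91.1°) = 35.200° from the x-axis; with |HL| = 24.0, L = H + 24.0·(cos 35.200°, sin 35.200°) = (35.833, -8.2481). HL is perpendicular to LF; with |LF| = 24.6 on the left of HL, F = L + 24.6·(-0.57643, 0.81714) = (21.652, 11.854). Then cos ∠EFH = FE·FH / (|FE||FH|), giving 52.209°.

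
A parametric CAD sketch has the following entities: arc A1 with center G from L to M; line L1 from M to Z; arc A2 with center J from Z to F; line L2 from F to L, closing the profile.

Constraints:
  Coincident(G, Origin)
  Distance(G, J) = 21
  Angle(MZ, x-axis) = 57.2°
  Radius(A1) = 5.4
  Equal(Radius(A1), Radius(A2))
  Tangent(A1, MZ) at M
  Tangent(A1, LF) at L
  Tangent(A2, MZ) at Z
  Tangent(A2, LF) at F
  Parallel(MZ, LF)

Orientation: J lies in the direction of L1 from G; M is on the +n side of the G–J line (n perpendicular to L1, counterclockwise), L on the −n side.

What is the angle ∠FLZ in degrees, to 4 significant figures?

27.22°

The slot axis is L1's direction at 57.2°, so u = (cos 57.2°, sin 57.2°) = (0.5417, 0.8406) and n = (−sin 57.2°, cos 57.2°) = (-0.8406, 0.5417). G is at the origin and J lies 21.0 along u from G, so J = 21.0·u = (11.38, 17.65). Tangency of A1 to both parallel lines with radius 5.4 puts M and L at G ± 5.4·n: M = (-4.539, 2.925), L = (4.539, -2.925). Equal radii place Z and F the same way about J: Z = J + 5.4·n = (6.837, 20.58), F = J − 5.4·n = (15.91, 14.73). Then cos ∠FLZ = LF·LZ / (|LF||LZ|), giving 27.22°.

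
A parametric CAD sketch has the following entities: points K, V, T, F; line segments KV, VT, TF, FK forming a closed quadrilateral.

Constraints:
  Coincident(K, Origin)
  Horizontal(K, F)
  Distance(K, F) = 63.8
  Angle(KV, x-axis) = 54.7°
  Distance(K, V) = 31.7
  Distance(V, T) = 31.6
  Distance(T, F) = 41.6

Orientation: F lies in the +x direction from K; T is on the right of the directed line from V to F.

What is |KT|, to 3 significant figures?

23.2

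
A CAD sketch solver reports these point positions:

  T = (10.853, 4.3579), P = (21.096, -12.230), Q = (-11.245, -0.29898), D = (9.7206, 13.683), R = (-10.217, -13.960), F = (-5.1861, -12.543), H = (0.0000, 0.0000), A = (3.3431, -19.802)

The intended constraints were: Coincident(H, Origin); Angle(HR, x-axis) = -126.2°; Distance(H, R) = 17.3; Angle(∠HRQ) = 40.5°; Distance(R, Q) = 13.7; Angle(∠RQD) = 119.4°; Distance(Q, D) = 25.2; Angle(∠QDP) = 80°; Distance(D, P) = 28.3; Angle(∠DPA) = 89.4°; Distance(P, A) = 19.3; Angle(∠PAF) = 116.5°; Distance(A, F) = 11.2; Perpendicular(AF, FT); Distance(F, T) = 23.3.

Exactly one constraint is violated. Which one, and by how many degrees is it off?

Perpendicular(AF, FT) — off by 3.10°.

H = (0.00, 0.00) ✓; HR at -126.2° ✓; |HR| = 17.30 ✓; ∠HRQ = 40.50° ✓; |RQ| = 13.70 ✓; ∠RQD = 119.4° ✓; |QD| = 25.20 ✓; ∠QDP = 80.00° ✓; |DP| = 28.30 ✓; ∠DPA = 89.40° ✓; |PA| = 19.30 ✓; ∠PAF = 116.5° ✓; |AF| = 11.20 ✓; ∠(AF, FT) = 93.10° ✗; |FT| = 23.30 ✓.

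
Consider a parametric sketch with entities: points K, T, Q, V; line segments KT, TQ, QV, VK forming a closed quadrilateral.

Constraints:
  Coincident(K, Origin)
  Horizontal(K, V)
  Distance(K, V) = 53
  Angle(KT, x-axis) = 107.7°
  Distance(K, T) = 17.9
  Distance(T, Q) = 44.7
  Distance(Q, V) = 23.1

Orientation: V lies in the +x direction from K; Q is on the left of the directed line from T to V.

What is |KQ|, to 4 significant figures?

43.40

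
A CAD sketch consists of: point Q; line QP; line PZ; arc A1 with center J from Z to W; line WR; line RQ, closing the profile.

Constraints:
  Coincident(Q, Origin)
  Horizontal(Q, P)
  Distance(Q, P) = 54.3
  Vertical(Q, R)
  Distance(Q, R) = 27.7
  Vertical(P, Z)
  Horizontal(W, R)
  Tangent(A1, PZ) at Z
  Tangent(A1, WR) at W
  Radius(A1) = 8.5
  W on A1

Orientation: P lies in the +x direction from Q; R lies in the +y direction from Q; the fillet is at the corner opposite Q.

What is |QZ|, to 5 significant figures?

57.595

Q is at the origin; QP is horizontal with |QP| = 54.3 and P on the +x side, so P = (54.300, 0.0000). Q and R share the same x with |QR| = 27.7 and R on the +y side, so R = (0.0000, 27.700). The virtual corner opposite Q is at (54.300, 27.700). Tangency of A1 to PZ means the radius JZ is perpendicular to PZ and A1 meets WR tangentially, so JW is at right angles to WR, with radius 8.5, so the center J sits 8.5 in from both sides at J = (45.800, 19.200). That places the tangent points at Z = (54.300, 19.200) on PZ and W = (45.800, 27.700) on WR. Then |QZ| = |Z − Q| = 57.595.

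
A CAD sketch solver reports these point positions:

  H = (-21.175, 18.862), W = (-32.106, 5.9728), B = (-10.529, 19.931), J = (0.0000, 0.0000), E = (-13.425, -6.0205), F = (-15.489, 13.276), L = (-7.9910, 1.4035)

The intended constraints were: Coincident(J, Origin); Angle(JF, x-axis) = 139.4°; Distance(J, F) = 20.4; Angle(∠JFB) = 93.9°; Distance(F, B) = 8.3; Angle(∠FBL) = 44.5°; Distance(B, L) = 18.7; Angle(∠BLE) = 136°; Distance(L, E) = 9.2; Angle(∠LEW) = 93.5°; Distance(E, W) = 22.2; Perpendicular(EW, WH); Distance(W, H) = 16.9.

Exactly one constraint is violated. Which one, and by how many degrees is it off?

Perpendicular(EW, WH) — off by 7.60°.

J = (0.00, 0.00) ✓; JF at 139.4° ✓; |JF| = 20.40 ✓; ∠JFB = 93.90° ✓; |FB| = 8.300 ✓; ∠FBL = 44.50° ✓; |BL| = 18.70 ✓; ∠BLE = 136.0° ✓; |LE| = 9.200 ✓; ∠LEW = 93.50° ✓; |EW| = 22.20 ✓; ∠(EW, WH) = 97.60° ✗; |WH| = 16.90 ✓.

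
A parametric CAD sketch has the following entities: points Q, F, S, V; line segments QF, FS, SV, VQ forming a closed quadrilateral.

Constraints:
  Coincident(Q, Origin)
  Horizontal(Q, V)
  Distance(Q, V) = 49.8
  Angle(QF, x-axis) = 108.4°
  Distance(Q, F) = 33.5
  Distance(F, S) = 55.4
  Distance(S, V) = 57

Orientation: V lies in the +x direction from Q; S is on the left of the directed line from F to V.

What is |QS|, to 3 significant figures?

68.4

Checks: |FS| = 55.40 ✓; |SV| = 57.00 ✓.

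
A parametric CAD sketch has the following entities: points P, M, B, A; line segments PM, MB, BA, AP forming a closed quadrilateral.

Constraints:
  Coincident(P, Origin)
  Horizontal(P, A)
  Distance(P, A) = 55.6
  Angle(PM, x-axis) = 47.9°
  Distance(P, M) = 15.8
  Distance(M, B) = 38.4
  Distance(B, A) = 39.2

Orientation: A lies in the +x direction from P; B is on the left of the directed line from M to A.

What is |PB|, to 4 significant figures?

54.08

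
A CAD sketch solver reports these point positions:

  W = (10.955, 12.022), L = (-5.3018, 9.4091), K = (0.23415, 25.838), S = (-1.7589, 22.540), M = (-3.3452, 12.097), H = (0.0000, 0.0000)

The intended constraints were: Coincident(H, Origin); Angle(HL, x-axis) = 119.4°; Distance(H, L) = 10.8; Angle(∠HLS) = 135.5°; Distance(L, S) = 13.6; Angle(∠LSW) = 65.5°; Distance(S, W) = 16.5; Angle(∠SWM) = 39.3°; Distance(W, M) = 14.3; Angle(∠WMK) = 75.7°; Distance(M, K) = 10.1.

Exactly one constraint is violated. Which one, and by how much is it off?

Distance(M, K) = 10.1 — off by 4.10.

H = (0.00, 0.00) ✓; HL at 119.4° ✓; |HL| = 10.80 ✓; ∠HLS = 135.5° ✓; |LS| = 13.60 ✓; ∠LSW = 65.50° ✓; |SW| = 16.50 ✓; ∠SWM = 39.30° ✓; |WM| = 14.30 ✓; ∠WMK = 75.70° ✓; |MK| = 14.20 ✗.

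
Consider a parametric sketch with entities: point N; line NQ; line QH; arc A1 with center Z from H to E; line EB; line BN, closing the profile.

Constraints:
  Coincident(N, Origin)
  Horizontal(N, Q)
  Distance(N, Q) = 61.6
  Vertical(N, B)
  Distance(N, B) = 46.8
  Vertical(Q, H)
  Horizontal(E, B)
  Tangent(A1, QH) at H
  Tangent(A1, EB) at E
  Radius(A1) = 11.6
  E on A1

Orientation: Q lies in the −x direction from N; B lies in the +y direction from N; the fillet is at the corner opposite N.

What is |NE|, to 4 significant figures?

68.49

The virtual corner opposite N is at (-61.60, 46.80). A1 meets QH tangentially, so ZH is at right angles to QH and tangency of A1 to EB means the radius ZE is perpendicular to EB, with radius 11.6, so the center Z sits 11.6 in from both sides at Z = (-50.00, 35.20). That places the tangent points at H = (-61.60, 35.20) on QH and E = (-50.00, 46.80) on EB. Then |NE| = |E − N| = 68.49.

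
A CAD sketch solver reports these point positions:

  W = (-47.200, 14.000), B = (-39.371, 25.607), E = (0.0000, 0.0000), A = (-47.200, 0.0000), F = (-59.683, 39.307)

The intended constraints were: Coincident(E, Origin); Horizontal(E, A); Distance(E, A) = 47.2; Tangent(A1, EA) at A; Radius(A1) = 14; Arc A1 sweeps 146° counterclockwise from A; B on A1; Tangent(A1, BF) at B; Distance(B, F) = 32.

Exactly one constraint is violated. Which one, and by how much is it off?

Distance(B, F) = 32 — off by 7.50.

E = (0.00, 0.00) ✓; E.y = 0.00, A.y = 0.00 ✓; |EA| = 47.20 ✓; ∠(WA, AE) = 90.00° ✓; |WA| = 14.00 ✓; bearing(W→B) − bearing(W→A) = 146.0° ✓; |WB| = 14.00 ✓; ∠(WB, BF) = 90.00° ✓; |BF| = 24.50 ✗.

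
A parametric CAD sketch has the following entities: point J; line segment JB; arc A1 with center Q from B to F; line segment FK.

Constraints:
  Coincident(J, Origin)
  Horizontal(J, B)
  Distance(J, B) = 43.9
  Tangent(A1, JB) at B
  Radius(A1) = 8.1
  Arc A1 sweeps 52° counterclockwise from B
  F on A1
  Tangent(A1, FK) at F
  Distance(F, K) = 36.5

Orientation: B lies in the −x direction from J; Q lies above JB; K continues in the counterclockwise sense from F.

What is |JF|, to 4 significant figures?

37.65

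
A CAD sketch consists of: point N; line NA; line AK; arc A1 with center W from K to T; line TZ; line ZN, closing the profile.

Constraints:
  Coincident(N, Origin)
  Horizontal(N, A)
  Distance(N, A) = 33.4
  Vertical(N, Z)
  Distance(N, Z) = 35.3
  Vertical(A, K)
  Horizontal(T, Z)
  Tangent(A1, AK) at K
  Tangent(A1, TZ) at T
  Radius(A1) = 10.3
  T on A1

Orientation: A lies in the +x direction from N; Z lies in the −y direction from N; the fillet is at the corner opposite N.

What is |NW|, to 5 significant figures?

34.038

N is at the origin; N and A share the same y with |NA| = 33.4 and A on the +x side, so A = (33.400, 0.0000). NZ is vertical with |NZ| = 35.3 and Z on the −y side, so Z = (0.0000, -35.300). The virtual corner opposite N is at (33.400, -35.300). Since A1 is tangent to AK there, WK ⟂ AK and tangency of A1 to TZ means the radius WT is perpendicular to TZ, with radius 10.3, so the center W sits 10.3 in from both sides at W = (23.100, -25.000). Then |NW| = |W − N| = 34.038.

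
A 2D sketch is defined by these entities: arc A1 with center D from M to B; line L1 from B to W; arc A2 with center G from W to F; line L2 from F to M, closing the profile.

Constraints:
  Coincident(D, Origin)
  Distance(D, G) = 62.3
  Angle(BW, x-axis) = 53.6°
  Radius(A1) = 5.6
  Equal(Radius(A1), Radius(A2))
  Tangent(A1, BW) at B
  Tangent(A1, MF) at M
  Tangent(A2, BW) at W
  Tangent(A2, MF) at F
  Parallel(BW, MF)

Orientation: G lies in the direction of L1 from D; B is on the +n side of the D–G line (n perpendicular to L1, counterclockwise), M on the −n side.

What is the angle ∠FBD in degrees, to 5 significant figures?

79.808°

The slot axis is L1's direction at 53.6°, so u = (cos 53.6°, sin 53.6°) = (0.59342, 0.80489) and n = (−sin 53.6°, cos 53.6°) = (-0.80489, 0.59342). D is at the origin and G lies 62.3 along u from D, so G = 62.3·u = (36.970, 50.145). Tangency of A1 to both parallel lines with radius 5.6 puts B and M at D ± 5.6·n: B = (-4.5074, 3.3231), M = (4.5074, -3.3231). Equal radii place W and F the same way about G: W = G + 5.6·n = (32.463, 53.468), F = G − 5.6·n = (41.477, 46.822). Then cos ∠FBD = BF·BD / (|BF||BD|), giving 79.808°.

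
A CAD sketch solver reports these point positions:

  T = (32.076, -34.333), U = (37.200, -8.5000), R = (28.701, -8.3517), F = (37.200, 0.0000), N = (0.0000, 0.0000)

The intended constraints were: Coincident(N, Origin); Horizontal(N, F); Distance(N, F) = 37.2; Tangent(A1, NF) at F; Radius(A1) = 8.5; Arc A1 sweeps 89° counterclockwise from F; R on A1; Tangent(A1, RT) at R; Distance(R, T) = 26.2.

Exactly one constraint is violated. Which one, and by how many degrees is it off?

Tangent(A1, RT) at R — off by 8.40°.

N = (0.00, 0.00) ✓; N.y = 0.00, F.y = 0.00 ✓; |NF| = 37.20 ✓; ∠(UF, FN) = 90.00° ✓; |UF| = 8.500 ✓; bearing(U→R) − bearing(U→F) = 89.00° ✓; |UR| = 8.500 ✓; ∠(UR, RT) = 81.60° ✗; |RT| = 26.20 ✓.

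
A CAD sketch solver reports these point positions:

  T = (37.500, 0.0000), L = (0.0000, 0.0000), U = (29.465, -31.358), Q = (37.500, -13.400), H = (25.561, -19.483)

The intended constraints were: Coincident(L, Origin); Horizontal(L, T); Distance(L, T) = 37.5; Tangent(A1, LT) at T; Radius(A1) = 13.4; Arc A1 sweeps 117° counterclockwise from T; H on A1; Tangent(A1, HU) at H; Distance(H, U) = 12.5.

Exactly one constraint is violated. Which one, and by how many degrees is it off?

Tangent(A1, HU) at H — off by 8.80°.

L = (0.00, 0.00) ✓; L.y = 0.00, T.y = 0.00 ✓; |LT| = 37.50 ✓; ∠(QT, TL) = 90.00° ✓; |QT| = 13.40 ✓; bearing(Q→H) − bearing(Q→T) = 117.0° ✓; |QH| = 13.40 ✓; ∠(QH, HU) = 98.80° ✗; |HU| = 12.50 ✓.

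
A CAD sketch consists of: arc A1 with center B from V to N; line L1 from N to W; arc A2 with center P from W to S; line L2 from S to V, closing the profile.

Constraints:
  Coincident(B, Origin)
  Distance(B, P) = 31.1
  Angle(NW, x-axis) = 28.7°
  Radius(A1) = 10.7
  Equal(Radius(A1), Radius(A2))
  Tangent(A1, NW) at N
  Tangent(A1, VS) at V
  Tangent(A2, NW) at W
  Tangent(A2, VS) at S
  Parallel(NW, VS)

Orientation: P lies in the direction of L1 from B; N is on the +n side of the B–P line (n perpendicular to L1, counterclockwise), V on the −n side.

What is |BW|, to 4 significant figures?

32.89

Tangency of A1 to both parallel lines with radius 10.7 puts N and V at B ± 10.7·n: N = (-5.138, 9.385), V = (5.138, -9.385). Equal radii place W and S the same way about P: W = P + 10.7·n = (22.14, 24.32), S = P − 10.7·n = (32.42, 5.549). Then |BW| = |W − B| = 32.89.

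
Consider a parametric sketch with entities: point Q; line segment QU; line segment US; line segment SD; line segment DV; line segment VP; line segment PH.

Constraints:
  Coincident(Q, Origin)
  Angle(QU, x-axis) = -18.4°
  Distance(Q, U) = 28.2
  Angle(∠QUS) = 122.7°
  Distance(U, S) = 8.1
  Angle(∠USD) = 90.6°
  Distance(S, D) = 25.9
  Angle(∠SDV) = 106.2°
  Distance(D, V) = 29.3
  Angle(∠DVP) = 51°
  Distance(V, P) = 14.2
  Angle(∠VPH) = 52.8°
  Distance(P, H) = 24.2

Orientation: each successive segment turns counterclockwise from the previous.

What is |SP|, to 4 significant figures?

30.86

Q is at the origin; QU runs at -18.4° with length 28.2, so U = (26.76, -8.901). ∠QUS = 122.7° gives US at 38.90° from the x-axis; with |US| = 8.1, S = (33.06, -3.815). ∠USD = 90.6° gives SD at 128.3° from the x-axis; with |SD| = 25.9, D = (17.01, 16.51). ∠SDV = 106.2° gives DV at -157.9° from the x-axis; with |DV| = 29.3, V = (-10.14, 5.488). ∠DVP = 51.0° gives VP at -28.90° from the x-axis; with |VP| = 14.2, P = (2.294, -1.375). Then |SP| = |P − S| = 30.86.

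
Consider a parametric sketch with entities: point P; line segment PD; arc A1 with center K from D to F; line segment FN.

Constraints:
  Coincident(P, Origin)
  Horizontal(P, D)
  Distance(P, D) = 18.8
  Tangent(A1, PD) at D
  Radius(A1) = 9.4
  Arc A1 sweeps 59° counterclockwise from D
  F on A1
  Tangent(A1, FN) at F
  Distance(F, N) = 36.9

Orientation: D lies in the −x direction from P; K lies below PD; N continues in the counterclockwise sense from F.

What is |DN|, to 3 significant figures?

45.2

P is at the origin; P and D share the same y with |PD| = 18.8 and D on the −x side, so D = (-18.8, 0.00). A1 meets PD tangentially, so KD is at right angles to PD, so K = D + (0, -9.4) = (-18.8, -9.40). On A1, D sits at bearing 90° from K; a 59° counterclockwise sweep puts F at bearing 149°, so F = K + 9.4·(cos 149°, sin 149°) = (-26.9, -4.56). A1 meets FN tangentially, so KF is at right angles to FN, so FN runs along (−sin 149°, cos 149°); with |FN| = 36.9, N = (-45.9, -36.2). Then |DN| = |N − D| = 45.2.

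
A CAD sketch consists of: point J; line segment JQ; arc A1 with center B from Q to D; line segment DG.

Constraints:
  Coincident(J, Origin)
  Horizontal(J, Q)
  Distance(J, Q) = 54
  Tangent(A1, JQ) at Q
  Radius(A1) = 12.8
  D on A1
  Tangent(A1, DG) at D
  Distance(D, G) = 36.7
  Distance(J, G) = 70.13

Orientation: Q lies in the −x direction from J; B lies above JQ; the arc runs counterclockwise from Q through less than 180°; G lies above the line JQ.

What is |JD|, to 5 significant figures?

44.064

Checks: |JQ| = 54.00 ✓; |BD| = 12.80 ✓; ∠(BD, DG) = 90.00° ✓; |DG| = 36.70 ✓; |JG| = 70.13 ✓.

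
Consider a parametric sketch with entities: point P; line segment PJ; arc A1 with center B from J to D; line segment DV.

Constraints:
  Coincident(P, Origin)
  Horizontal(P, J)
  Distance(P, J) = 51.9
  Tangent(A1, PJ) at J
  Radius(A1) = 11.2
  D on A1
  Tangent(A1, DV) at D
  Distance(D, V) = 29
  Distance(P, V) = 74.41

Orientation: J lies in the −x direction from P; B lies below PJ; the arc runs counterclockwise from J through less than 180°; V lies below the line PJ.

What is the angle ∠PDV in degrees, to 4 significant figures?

99.03°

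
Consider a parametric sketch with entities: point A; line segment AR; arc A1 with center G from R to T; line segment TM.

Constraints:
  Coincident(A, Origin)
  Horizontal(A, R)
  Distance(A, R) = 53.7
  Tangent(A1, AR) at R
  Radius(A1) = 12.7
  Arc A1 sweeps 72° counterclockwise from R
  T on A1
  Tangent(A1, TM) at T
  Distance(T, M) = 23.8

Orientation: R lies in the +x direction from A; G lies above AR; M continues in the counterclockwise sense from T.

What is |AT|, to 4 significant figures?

66.36

Tangency of A1 to AR means the radius GR is perpendicular to AR, so G = R + (0, 12.7) = (53.70, 12.70). On A1, R sits at bearing -90° from G; a 72° counterclockwise sweep puts T at bearing -18°, so T = G + 12.7·(cos -18°, sin -18°) = (65.78, 8.775). Then |AT| = |T − A| = 66.36.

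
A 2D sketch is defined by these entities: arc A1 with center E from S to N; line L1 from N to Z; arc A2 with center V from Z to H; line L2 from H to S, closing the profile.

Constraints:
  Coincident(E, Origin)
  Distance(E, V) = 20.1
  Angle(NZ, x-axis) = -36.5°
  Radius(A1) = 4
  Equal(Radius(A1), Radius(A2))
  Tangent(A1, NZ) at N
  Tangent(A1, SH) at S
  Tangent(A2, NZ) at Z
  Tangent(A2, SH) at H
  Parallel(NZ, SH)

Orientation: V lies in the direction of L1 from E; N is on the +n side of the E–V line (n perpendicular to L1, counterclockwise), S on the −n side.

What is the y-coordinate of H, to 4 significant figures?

-15.17

The slot axis is L1's direction at -36.5°, so u = (cos -36.5°, sin -36.5°) = (0.8039, -0.5948) and n = (−sin -36.5°, cos -36.5°) = (0.5948, 0.8039). E is at the origin and V lies 20.1 along u from E, so V = 20.1·u = (16.16, -11.96). Tangency of A1 to both parallel lines with radius 4.0 puts N and S at E ± 4.0·n: N = (2.379, 3.215), S = (-2.379, -3.215). Equal radii place Z and H the same way about V: Z = V + 4.0·n = (18.54, -8.741), H = V − 4.0·n = (13.78, -15.17). So H.y = -15.17.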